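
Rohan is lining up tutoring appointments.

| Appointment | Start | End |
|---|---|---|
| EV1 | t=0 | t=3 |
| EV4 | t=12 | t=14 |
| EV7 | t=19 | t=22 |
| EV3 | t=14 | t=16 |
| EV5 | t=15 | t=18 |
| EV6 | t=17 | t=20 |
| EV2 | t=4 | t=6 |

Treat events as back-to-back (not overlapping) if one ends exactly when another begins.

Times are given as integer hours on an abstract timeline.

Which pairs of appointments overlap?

Check each pair: they overlap iff neither finishes before the other starts.
Sorted by start: EV1, EV2, EV4, EV3, EV5, EV6, EV7.
EV2 starts after EV1 ends — done with EV1.
EV4 starts after EV2 ends — done with EV2.
EV3 starts exactly when EV4 ends (back-to-back, no overlap) — done with EV4.
EV5 starts before EV3 ends → EV3 and EV5 overlap.
EV6 starts after EV3 ends — done with EV3.
EV6 starts before EV5 ends → EV5 and EV6 overlap.
EV7 starts after EV5 ends.
EV7 starts before EV6 ends → EV6 and EV7 overlap.

EV3 & EV5, EV5 & EV6, EV6 & EV7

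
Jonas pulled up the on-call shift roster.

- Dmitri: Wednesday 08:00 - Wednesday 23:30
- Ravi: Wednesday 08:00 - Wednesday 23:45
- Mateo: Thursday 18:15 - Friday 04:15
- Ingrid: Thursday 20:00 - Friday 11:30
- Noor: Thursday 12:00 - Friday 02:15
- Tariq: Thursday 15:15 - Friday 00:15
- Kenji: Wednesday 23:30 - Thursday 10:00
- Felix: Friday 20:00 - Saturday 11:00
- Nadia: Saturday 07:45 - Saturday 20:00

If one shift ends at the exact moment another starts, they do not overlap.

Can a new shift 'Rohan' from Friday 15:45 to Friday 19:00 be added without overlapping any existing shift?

Dmitri: ends Wednesday 23:30 at or before Rohan starts Friday 15:45 → clear.
Ravi: ends Wednesday 23:45 at or before Rohan starts Friday 15:45 → clear.
Kenji: ends Thursday 10:00 at or before Rohan starts Friday 15:45 → clear.
Noor: ends Friday 02:15 at or before Rohan starts Friday 15:45 → clear.
Tariq: ends Friday 00:15 at or before Rohan starts Friday 15:45 → clear.
Mateo: ends Friday 04:15 at or before Rohan starts Friday 15:45 → clear.
Ingrid: ends Friday 11:30 at or before Rohan starts Friday 15:45 → clear.
Felix: starts Friday 20:00 at or after Rohan ends Friday 19:00 → clear.
Nadia: starts Saturday 07:45 at or after Rohan ends Friday 19:00 → clear.

Yes — the slot is free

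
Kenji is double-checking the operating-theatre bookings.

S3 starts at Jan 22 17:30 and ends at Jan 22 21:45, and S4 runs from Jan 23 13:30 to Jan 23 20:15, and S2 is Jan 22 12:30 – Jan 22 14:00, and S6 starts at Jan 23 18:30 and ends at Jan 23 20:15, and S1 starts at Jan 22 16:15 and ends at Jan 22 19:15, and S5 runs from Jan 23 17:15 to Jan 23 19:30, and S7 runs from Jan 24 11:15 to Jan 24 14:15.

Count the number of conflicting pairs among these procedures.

4

Sorted by start: S2, S1, S3, S4, S5, S6, S7.
S1 starts after S2 ends, so S2 has no further overlaps.
S3 starts before S1 ends → S1 and S3 overlap.
S4 starts after S1 ends, so S1 has no further overlaps.
S4 starts after S3 ends, so S3 has no further overlaps.
S5 starts before S4 ends → S4 and S5 overlap.
S6 starts before S4 ends → S4 and S6 overlap.
S7 starts after S4 ends.
S6 starts before S5 ends → S5 and S6 overlap.
S7 starts after S5 ends.
S7 starts after S6 ends.
Overlapping pairs: S1 & S3, S4 & S5, S4 & S6, S5 & S6 — 4 in total.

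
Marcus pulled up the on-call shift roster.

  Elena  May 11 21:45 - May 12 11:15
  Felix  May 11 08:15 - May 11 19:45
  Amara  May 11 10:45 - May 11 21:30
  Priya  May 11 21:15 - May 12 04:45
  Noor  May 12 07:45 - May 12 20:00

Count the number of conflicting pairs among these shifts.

4

Sorted by start: Felix, Amara, Priya, Elena, Noor.
Amara starts before Felix ends → Felix and Amara overlap.
Priya starts after Felix ends, so Felix has no further overlaps.
Priya starts before Amara ends → Amara and Priya overlap.
Elena starts after Amara ends, so Amara has no further overlaps.
Elena starts before Priya ends → Priya and Elena overlap.
Noor starts after Priya ends.
Noor starts before Elena ends → Elena and Noor overlap.
Overlapping pairs: Amara & Felix, Amara & Priya, Elena & Noor, Elena & Priya — 4 in total.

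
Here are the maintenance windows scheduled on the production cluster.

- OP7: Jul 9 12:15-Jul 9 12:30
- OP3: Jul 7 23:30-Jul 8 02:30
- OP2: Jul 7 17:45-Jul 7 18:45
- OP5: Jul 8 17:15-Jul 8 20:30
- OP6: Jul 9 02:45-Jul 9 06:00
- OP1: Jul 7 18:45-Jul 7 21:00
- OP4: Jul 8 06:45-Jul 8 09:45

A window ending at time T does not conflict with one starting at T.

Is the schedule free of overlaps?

Sorted by start: OP2, OP1, OP3, OP4, OP5, OP6, OP7.
OP1 starts exactly when OP2 ends (back-to-back, no overlap), so nothing later overlaps OP2 either.
OP3 starts after OP1 ends, so nothing later overlaps OP1 either.
OP4 starts after OP3 ends, so nothing later overlaps OP3 either.
OP5 starts after OP4 ends, so nothing later overlaps OP4 either.
OP6 starts after OP5 ends, so nothing later overlaps OP5 either.
OP7 starts after OP6 ends.
Every pair is clear; the schedule has no overlaps.

Yes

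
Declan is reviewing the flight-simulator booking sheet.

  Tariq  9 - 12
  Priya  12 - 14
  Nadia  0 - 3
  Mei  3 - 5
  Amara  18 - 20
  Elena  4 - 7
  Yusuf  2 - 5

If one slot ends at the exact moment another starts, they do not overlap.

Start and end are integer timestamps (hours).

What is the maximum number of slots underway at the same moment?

3

Walk through starts and ends in time order (an end at T is processed before a start at T):
0 start Nadia → 1
2 start Yusuf → 2
3 end Nadia → 1
3 start Mei → 2
4 start Elena → 3
5 end Mei → 2
5 end Yusuf → 1
7 end Elena → 0
9 start Tariq → 1
12 end Tariq → 0
12 start Priya → 1
14 end Priya → 0
18 start Amara → 1
20 end Amara → 0
Peak is 3, at 4 (Elena, Mei, Yusuf).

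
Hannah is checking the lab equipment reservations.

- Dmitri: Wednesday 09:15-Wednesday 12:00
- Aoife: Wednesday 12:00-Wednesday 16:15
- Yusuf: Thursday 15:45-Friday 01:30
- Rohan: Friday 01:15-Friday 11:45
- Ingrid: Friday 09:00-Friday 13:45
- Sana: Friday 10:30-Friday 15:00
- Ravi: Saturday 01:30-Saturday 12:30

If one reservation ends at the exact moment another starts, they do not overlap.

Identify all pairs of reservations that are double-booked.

Sorted by start: Dmitri, Aoife, Yusuf, Rohan, Ingrid, Sana, Ravi.
Aoife starts exactly when Dmitri ends (back-to-back, no overlap); Dmitri is clear from here.
Yusuf starts after Aoife ends; Aoife is clear from here.
Rohan starts before Yusuf ends → Yusuf and Rohan overlap.
Ingrid starts after Yusuf ends; Yusuf is clear from here.
Ingrid starts before Rohan ends → Rohan and Ingrid overlap.
Sana starts before Rohan ends → Rohan and Sana overlap.
Ravi starts after Rohan ends.
Sana starts before Ingrid ends → Ingrid and Sana overlap.
Ravi starts after Ingrid ends.
Ravi starts after Sana ends.

Ingrid & Rohan, Ingrid & Sana, Rohan & Sana, Rohan & Yusuf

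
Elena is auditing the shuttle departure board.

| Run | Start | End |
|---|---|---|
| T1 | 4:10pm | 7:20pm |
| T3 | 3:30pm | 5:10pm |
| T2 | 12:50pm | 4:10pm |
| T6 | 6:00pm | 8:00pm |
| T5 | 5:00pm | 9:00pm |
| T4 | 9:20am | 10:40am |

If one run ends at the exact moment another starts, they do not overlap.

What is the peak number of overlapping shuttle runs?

Sort all start/end points and keep a running count:
9:20am start T4 → 1
10:40am end T4 → 0
12:50pm start T2 → 1
3:30pm start T3 → 2
4:10pm end T2 → 1
4:10pm start T1 → 2
5:00pm start T5 → 3
5:10pm end T3 → 2
6:00pm start T6 → 3
7:20pm end T1 → 2
8:00pm end T6 → 1
9:00pm end T5 → 0
Peak is 3, at 5:00pm (T1, T3, T5).

3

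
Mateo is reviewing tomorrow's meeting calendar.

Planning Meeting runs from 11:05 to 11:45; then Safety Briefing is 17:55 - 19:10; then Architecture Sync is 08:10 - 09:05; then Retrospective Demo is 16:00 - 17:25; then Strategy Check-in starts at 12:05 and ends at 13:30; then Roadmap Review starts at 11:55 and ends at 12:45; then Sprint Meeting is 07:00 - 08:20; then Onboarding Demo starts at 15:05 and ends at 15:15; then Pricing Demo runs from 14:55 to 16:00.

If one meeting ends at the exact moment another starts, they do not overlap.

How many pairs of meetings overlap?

Check each pair: they overlap iff neither finishes before the other starts.
Sorted by start: Sprint Meeting, Architecture Sync, Planning Meeting, Roadmap Review, Strategy Check-in, Pricing Demo, Onboarding Demo, Retrospective Demo, Safety Briefing.
Architecture Sync starts before Sprint Meeting ends → Sprint Meeting and Architecture Sync overlap.
Planning Meeting starts after Sprint Meeting ends; Sprint Meeting is clear from here.
Planning Meeting starts after Architecture Sync ends; Architecture Sync is clear from here.
Roadmap Review starts after Planning Meeting ends; Planning Meeting is clear from here.
Strategy Check-in starts before Roadmap Review ends → Roadmap Review and Strategy Check-in overlap.
Pricing Demo starts after Roadmap Review ends; Roadmap Review is clear from here.
Pricing Demo starts after Strategy Check-in ends; Strategy Check-in is clear from here.
Onboarding Demo starts before Pricing Demo ends → Pricing Demo and Onboarding Demo overlap.
Retrospective Demo starts exactly when Pricing Demo ends (back-to-back, no overlap); Pricing Demo is clear from here.
Retrospective Demo starts after Onboarding Demo ends; Onboarding Demo is clear from here.
Safety Briefing starts after Retrospective Demo ends.
Overlapping pairs: Architecture Sync & Sprint Meeting, Onboarding Demo & Pricing Demo, Roadmap Review & Strategy Check-in — 3 in total.

3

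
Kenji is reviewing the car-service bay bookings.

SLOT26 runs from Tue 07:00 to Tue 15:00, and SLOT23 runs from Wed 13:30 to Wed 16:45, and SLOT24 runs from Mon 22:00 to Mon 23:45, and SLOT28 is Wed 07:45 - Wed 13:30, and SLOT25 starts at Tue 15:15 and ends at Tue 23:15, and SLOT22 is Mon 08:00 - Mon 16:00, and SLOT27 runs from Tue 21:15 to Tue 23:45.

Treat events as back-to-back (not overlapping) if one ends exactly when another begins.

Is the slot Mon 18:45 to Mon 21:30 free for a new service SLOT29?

Yes — the slot is free

SLOT22: ends Mon 16:00 at or before SLOT29 starts Mon 18:45 → clear.
SLOT24: starts Mon 22:00 at or after SLOT29 ends Mon 21:30 → clear.
SLOT26: starts Tue 07:00 at or after SLOT29 ends Mon 21:30 → clear.
SLOT25: starts Tue 15:15 at or after SLOT29 ends Mon 21:30 → clear.
SLOT27: starts Tue 21:15 at or after SLOT29 ends Mon 21:30 → clear.
SLOT28: starts Wed 07:45 at or after SLOT29 ends Mon 21:30 → clear.
SLOT23: starts Wed 13:30 at or after SLOT29 ends Mon 21:30 → clear.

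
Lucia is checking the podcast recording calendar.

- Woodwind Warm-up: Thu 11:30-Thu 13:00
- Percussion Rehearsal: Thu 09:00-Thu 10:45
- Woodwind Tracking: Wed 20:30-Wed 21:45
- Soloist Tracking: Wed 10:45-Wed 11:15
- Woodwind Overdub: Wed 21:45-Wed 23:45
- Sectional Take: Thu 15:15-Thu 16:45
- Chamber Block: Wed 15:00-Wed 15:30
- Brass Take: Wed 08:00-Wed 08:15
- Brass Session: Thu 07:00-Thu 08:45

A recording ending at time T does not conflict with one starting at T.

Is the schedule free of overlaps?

Two intervals overlap when each starts before the other ends.
Sorted by start: Brass Take, Soloist Tracking, Chamber Block, Woodwind Tracking, Woodwind Overdub, Brass Session, Percussion Rehearsal, Woodwind Warm-up, Sectional Take.
Soloist Tracking starts after Brass Take ends, so nothing later overlaps Brass Take either.
Chamber Block starts after Soloist Tracking ends, so nothing later overlaps Soloist Tracking either.
Woodwind Tracking starts after Chamber Block ends, so nothing later overlaps Chamber Block either.
Woodwind Overdub starts exactly when Woodwind Tracking ends (back-to-back, no overlap), so nothing later overlaps Woodwind Tracking either.
Brass Session starts after Woodwind Overdub ends, so nothing later overlaps Woodwind Overdub either.
Percussion Rehearsal starts after Brass Session ends, so nothing later overlaps Brass Session either.
Woodwind Warm-up starts after Percussion Rehearsal ends, so nothing later overlaps Percussion Rehearsal either.
Sectional Take starts after Woodwind Warm-up ends.
Every pair is clear; the schedule has no overlaps.

Yes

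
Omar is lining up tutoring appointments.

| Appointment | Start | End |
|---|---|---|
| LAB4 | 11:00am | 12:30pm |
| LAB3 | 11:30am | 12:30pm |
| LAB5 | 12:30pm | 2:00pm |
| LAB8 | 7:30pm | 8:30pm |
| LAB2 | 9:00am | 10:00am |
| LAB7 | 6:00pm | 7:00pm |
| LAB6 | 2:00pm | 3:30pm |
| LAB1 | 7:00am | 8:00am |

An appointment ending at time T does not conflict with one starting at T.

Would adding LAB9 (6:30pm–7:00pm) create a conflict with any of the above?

LAB1: ends 8:00am at or before LAB9 starts 6:30pm → clear.
LAB2: ends 10:00am at or before LAB9 starts 6:30pm → clear.
LAB4: ends 12:30pm at or before LAB9 starts 6:30pm → clear.
LAB3: ends 12:30pm at or before LAB9 starts 6:30pm → clear.
LAB5: ends 2:00pm at or before LAB9 starts 6:30pm → clear.
LAB6: ends 3:30pm at or before LAB9 starts 6:30pm → clear.
LAB7: starts 6:00pm before LAB9 ends 7:00pm, and ends 7:00pm after LAB9 starts 6:30pm → overlap.
LAB8: starts 7:30pm at or after LAB9 ends 7:00pm → clear.
LAB9 overlaps LAB7.

Yes — it overlaps LAB7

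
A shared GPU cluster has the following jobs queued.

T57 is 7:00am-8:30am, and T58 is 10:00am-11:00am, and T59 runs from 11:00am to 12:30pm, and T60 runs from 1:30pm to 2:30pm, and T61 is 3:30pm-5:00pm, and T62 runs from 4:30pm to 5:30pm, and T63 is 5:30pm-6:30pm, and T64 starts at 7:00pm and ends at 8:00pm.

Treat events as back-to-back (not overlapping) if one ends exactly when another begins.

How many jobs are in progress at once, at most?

2

Walk through starts and ends in time order (an end at T is processed before a start at T):
7:00am start T57 → 1
8:30am end T57 → 0
10:00am start T58 → 1
11:00am end T58 → 0
11:00am start T59 → 1
12:30pm end T59 → 0
1:30pm start T60 → 1
2:30pm end T60 → 0
3:30pm start T61 → 1
4:30pm start T62 → 2
5:00pm end T61 → 1
5:30pm end T62 → 0
5:30pm start T63 → 1
6:30pm end T63 → 0
7:00pm start T64 → 1
8:00pm end T64 → 0
Peak is 2, at 4:30pm (T61, T62).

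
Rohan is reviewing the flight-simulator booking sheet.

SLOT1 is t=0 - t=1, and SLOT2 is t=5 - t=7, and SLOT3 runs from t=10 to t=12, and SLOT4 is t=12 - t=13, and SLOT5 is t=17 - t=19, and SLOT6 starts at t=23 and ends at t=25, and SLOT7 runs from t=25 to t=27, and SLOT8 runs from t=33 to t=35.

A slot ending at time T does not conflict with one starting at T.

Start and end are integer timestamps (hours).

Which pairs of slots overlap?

no overlapping pairs

Sorted by start: SLOT1, SLOT2, SLOT3, SLOT4, SLOT5, SLOT6, SLOT7, SLOT8.
SLOT2 starts after SLOT1 ends; SLOT1 is clear from here.
SLOT3 starts after SLOT2 ends; SLOT2 is clear from here.
SLOT4 starts exactly when SLOT3 ends (back-to-back, no overlap); SLOT3 is clear from here.
SLOT5 starts after SLOT4 ends; SLOT4 is clear from here.
SLOT6 starts after SLOT5 ends; SLOT5 is clear from here.
SLOT7 starts exactly when SLOT6 ends (back-to-back, no overlap); SLOT6 is clear from here.
SLOT8 starts after SLOT7 ends.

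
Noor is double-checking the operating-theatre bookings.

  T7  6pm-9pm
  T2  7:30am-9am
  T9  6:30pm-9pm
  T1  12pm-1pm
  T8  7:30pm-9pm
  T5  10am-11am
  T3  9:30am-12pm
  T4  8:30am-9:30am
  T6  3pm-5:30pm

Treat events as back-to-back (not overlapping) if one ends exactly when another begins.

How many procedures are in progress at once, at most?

3

Walk through starts and ends in time order (an end at T is processed before a start at T):
7:30am start T2 → 1
8:30am start T4 → 2
9am end T2 → 1
9:30am end T4 → 0
9:30am start T3 → 1
10am start T5 → 2
11am end T5 → 1
12pm end T3 → 0
12pm start T1 → 1
1pm end T1 → 0
3pm start T6 → 1
5:30pm end T6 → 0
6pm start T7 → 1
6:30pm start T9 → 2
7:30pm start T8 → 3
9pm end T7 → 2
9pm end T8 → 1
9pm end T9 → 0
Peak is 3, at 7:30pm (T7, T8, T9).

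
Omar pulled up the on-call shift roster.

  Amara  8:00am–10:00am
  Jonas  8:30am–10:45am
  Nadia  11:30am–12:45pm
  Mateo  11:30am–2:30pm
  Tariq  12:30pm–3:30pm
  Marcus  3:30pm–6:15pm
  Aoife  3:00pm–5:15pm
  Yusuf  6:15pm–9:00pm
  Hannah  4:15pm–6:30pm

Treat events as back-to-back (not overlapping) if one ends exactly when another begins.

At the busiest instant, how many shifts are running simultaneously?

Walk through starts and ends in time order (an end at T is processed before a start at T):
8:00am start Amara → 1
8:30am start Jonas → 2
10:00am end Amara → 1
10:45am end Jonas → 0
11:30am start Mateo → 1
11:30am start Nadia → 2
12:30pm start Tariq → 3
12:45pm end Nadia → 2
2:30pm end Mateo → 1
3:00pm start Aoife → 2
3:30pm end Tariq → 1
3:30pm start Marcus → 2
4:15pm start Hannah → 3
5:15pm end Aoife → 2
6:15pm end Marcus → 1
6:15pm start Yusuf → 2
6:30pm end Hannah → 1
9:00pm end Yusuf → 0
Peak is 3, at 12:30pm (Mateo, Nadia, Tariq).

3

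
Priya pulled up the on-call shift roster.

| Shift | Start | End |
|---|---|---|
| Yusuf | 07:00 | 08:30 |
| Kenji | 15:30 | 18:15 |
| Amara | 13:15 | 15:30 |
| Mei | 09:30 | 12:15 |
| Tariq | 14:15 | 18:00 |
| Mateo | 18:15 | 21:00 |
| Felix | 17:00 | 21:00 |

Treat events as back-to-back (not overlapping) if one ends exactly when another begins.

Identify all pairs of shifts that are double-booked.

Amara & Tariq, Felix & Kenji, Felix & Mateo, Felix & Tariq, Kenji & Tariq

Two intervals overlap when each starts before the other ends.
Sorted by start: Yusuf, Mei, Amara, Tariq, Kenji, Felix, Mateo.
Mei starts after Yusuf ends; Yusuf is clear from here.
Amara starts after Mei ends; Mei is clear from here.
Tariq starts before Amara ends → Amara and Tariq overlap.
Kenji starts exactly when Amara ends (back-to-back, no overlap); Amara is clear from here.
Kenji starts before Tariq ends → Tariq and Kenji overlap.
Felix starts before Tariq ends → Tariq and Felix overlap.
Mateo starts after Tariq ends.
Felix starts before Kenji ends → Kenji and Felix overlap.
Mateo starts exactly when Kenji ends (back-to-back, no overlap).
Mateo starts before Felix ends → Felix and Mateo overlap.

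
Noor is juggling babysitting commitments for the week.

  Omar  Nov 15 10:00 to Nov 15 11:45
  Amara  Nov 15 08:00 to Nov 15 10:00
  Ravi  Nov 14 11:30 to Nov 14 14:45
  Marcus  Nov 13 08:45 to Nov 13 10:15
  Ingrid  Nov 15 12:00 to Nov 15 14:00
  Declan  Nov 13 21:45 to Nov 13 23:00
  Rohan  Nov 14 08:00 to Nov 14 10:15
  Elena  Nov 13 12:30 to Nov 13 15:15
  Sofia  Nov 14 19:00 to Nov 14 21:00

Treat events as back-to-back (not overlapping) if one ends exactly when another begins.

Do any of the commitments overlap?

Check each pair: they overlap iff neither finishes before the other starts.
Sorted by start: Marcus, Elena, Declan, Rohan, Ravi, Sofia, Amara, Omar, Ingrid.
Elena starts after Marcus ends — done with Marcus.
Declan starts after Elena ends — done with Elena.
Rohan starts after Declan ends — done with Declan.
Ravi starts after Rohan ends — done with Rohan.
Sofia starts after Ravi ends — done with Ravi.
Amara starts after Sofia ends — done with Sofia.
Omar starts exactly when Amara ends (back-to-back, no overlap) — done with Amara.
Ingrid starts after Omar ends.
Every pair is clear; the schedule has no overlaps.

No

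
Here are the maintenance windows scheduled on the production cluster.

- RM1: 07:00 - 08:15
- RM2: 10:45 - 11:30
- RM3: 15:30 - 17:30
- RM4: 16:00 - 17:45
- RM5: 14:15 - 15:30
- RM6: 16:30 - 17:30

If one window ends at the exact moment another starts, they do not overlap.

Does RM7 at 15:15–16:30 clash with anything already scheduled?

Yes — it overlaps RM3, RM4, RM5

RM1: ends 08:15 at or before RM7 starts 15:15 → clear.
RM2: ends 11:30 at or before RM7 starts 15:15 → clear.
RM5: starts 14:15 before RM7 ends 16:30, and ends 15:30 after RM7 starts 15:15 → overlap.
RM3: starts 15:30 before RM7 ends 16:30, and ends 17:30 after RM7 starts 15:15 → overlap.
RM4: starts 16:00 before RM7 ends 16:30, and ends 17:45 after RM7 starts 15:15 → overlap.
RM6: starts 16:30 at or after RM7 ends 16:30 → clear.
RM7 overlaps RM3, RM4, RM5.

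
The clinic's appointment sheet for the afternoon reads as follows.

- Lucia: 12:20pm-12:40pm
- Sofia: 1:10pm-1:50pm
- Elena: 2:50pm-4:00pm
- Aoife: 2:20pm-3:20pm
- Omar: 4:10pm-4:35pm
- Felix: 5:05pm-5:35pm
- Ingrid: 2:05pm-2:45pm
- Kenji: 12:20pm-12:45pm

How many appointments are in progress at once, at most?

Sort all start/end points and keep a running count:
12:20pm start Kenji → 1
12:20pm start Lucia → 2
12:40pm end Lucia → 1
12:45pm end Kenji → 0
1:10pm start Sofia → 1
1:50pm end Sofia → 0
2:05pm start Ingrid → 1
2:20pm start Aoife → 2
2:45pm end Ingrid → 1
2:50pm start Elena → 2
3:20pm end Aoife → 1
4:00pm end Elena → 0
4:10pm start Omar → 1
4:35pm end Omar → 0
5:05pm start Felix → 1
5:35pm end Felix → 0
Peak is 2, at 12:20pm (Kenji, Lucia).

2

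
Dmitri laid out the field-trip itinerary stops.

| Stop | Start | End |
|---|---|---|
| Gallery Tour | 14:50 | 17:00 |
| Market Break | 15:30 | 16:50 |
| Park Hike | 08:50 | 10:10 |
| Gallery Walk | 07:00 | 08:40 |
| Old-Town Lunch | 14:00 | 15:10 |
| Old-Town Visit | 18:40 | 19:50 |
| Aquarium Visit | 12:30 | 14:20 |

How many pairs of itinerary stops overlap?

Two intervals overlap when each starts before the other ends.
Sorted by start: Gallery Walk, Park Hike, Aquarium Visit, Old-Town Lunch, Gallery Tour, Market Break, Old-Town Visit.
Park Hike starts after Gallery Walk ends, so Gallery Walk has no further overlaps.
Aquarium Visit starts after Park Hike ends, so Park Hike has no further overlaps.
Old-Town Lunch starts before Aquarium Visit ends → Aquarium Visit and Old-Town Lunch overlap.
Gallery Tour starts after Aquarium Visit ends, so Aquarium Visit has no further overlaps.
Gallery Tour starts before Old-Town Lunch ends → Old-Town Lunch and Gallery Tour overlap.
Market Break starts after Old-Town Lunch ends, so Old-Town Lunch has no further overlaps.
Market Break starts before Gallery Tour ends → Gallery Tour and Market Break overlap.
Old-Town Visit starts after Gallery Tour ends.
Old-Town Visit starts after Market Break ends.
Overlapping pairs: Aquarium Visit & Old-Town Lunch, Gallery Tour & Market Break, Gallery Tour & Old-Town Lunch — 3 in total.

3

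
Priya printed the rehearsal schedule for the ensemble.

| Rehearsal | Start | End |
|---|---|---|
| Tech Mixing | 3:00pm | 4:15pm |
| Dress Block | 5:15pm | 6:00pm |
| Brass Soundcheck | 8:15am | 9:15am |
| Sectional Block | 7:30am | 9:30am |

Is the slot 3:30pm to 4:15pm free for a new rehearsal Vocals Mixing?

No — it overlaps Tech Mixing

Sectional Block: ends 9:30am at or before Vocals Mixing starts 3:30pm → clear.
Brass Soundcheck: ends 9:15am at or before Vocals Mixing starts 3:30pm → clear.
Tech Mixing: starts 3:00pm before Vocals Mixing ends 4:15pm, and ends 4:15pm after Vocals Mixing starts 3:30pm → overlap.
Dress Block: starts 5:15pm at or after Vocals Mixing ends 4:15pm → clear.
Vocals Mixing overlaps Tech Mixing.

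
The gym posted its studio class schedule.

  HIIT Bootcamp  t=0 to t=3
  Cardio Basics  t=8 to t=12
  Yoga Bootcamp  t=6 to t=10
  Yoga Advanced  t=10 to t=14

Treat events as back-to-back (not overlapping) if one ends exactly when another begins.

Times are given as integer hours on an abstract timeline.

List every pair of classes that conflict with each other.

Cardio Basics & Yoga Advanced, Cardio Basics & Yoga Bootcamp

Sorted by start: HIIT Bootcamp, Yoga Bootcamp, Cardio Basics, Yoga Advanced.
Yoga Bootcamp starts after HIIT Bootcamp ends, so HIIT Bootcamp has no further overlaps.
Cardio Basics starts before Yoga Bootcamp ends → Yoga Bootcamp and Cardio Basics overlap.
Yoga Advanced starts exactly when Yoga Bootcamp ends (back-to-back, no overlap).
Yoga Advanced starts before Cardio Basics ends → Cardio Basics and Yoga Advanced overlap.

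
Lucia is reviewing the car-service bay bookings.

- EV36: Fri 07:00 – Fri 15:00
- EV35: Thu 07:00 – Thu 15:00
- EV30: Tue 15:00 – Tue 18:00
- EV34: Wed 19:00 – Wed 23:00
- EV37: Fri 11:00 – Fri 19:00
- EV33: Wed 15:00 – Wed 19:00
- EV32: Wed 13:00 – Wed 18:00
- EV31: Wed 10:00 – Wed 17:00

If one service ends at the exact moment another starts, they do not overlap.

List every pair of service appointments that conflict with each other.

Sorted by start: EV30, EV31, EV32, EV33, EV34, EV35, EV36, EV37.
EV31 starts after EV30 ends, so EV30 has no further overlaps.
EV32 starts before EV31 ends → EV31 and EV32 overlap.
EV33 starts before EV31 ends → EV31 and EV33 overlap.
EV34 starts after EV31 ends, so EV31 has no further overlaps.
EV33 starts before EV32 ends → EV32 and EV33 overlap.
EV34 starts after EV32 ends, so EV32 has no further overlaps.
EV34 starts exactly when EV33 ends (back-to-back, no overlap), so EV33 has no further overlaps.
EV35 starts after EV34 ends, so EV34 has no further overlaps.
EV36 starts after EV35 ends, so EV35 has no further overlaps.
EV37 starts before EV36 ends → EV36 and EV37 overlap.

EV31 & EV32, EV31 & EV33, EV32 & EV33, EV36 & EV37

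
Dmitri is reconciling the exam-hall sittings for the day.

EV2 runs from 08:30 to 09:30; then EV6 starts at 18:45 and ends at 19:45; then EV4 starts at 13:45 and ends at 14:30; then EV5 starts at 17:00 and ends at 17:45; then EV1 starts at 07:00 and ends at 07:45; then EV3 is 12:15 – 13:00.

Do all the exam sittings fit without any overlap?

Yes

Sorted by start: EV1, EV2, EV3, EV4, EV5, EV6.
EV2 starts after EV1 ends, so nothing later overlaps EV1 either.
EV3 starts after EV2 ends, so nothing later overlaps EV2 either.
EV4 starts after EV3 ends, so nothing later overlaps EV3 either.
EV5 starts after EV4 ends, so nothing later overlaps EV4 either.
EV6 starts after EV5 ends.
Every pair is clear; the schedule has no overlaps.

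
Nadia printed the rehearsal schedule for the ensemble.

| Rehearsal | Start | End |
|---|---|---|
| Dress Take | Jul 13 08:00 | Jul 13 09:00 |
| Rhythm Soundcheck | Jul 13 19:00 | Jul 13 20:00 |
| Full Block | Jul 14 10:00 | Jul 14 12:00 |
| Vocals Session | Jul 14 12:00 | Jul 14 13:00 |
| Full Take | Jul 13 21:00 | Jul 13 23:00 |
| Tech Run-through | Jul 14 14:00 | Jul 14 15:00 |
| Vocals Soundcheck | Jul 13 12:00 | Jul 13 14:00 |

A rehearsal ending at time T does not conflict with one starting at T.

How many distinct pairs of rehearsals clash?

Check each pair: they overlap iff neither finishes before the other starts.
Sorted by start: Dress Take, Vocals Soundcheck, Rhythm Soundcheck, Full Take, Full Block, Vocals Session, Tech Run-through.
Vocals Soundcheck starts after Dress Take ends, so Dress Take has no further overlaps.
Rhythm Soundcheck starts after Vocals Soundcheck ends, so Vocals Soundcheck has no further overlaps.
Full Take starts after Rhythm Soundcheck ends, so Rhythm Soundcheck has no further overlaps.
Full Block starts after Full Take ends, so Full Take has no further overlaps.
Vocals Session starts exactly when Full Block ends (back-to-back, no overlap), so Full Block has no further overlaps.
Tech Run-through starts after Vocals Session ends.
No pair overlaps.

0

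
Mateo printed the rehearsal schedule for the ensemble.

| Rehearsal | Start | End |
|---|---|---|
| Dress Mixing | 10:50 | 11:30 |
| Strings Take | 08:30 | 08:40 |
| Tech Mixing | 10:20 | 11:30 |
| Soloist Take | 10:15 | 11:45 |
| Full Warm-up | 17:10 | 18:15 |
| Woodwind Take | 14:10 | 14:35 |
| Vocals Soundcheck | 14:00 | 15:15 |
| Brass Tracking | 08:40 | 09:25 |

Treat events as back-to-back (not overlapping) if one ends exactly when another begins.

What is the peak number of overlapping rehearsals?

3

Walk through starts and ends in time order (an end at T is processed before a start at T):
08:30 start Strings Take → 1
08:40 end Strings Take → 0
08:40 start Brass Tracking → 1
09:25 end Brass Tracking → 0
10:15 start Soloist Take → 1
10:20 start Tech Mixing → 2
10:50 start Dress Mixing → 3
11:30 end Dress Mixing → 2
11:30 end Tech Mixing → 1
11:45 end Soloist Take → 0
14:00 start Vocals Soundcheck → 1
14:10 start Woodwind Take → 2
14:35 end Woodwind Take → 1
15:15 end Vocals Soundcheck → 0
17:10 start Full Warm-up → 1
18:15 end Full Warm-up → 0
Peak is 3, at 10:50 (Dress Mixing, Soloist Take, Tech Mixing).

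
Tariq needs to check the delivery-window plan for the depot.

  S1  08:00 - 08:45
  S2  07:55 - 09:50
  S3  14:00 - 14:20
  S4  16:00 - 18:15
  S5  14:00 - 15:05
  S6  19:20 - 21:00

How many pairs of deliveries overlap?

Sorted by start: S2, S1, S3, S5, S4, S6.
S1 starts before S2 ends → S2 and S1 overlap.
S3 starts after S2 ends, so nothing later overlaps S2 either.
S3 starts after S1 ends, so nothing later overlaps S1 either.
S5 starts before S3 ends → S3 and S5 overlap.
S4 starts after S3 ends, so nothing later overlaps S3 either.
S4 starts after S5 ends, so nothing later overlaps S5 either.
S6 starts after S4 ends.
Overlapping pairs: S1 & S2, S3 & S5 — 2 in total.

2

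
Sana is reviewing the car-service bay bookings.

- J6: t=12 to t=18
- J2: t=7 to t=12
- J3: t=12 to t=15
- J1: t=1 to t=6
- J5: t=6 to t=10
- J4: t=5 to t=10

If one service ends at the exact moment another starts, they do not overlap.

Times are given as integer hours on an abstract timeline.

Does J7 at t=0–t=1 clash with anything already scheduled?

No — it doesn't clash with anything

J1: starts t=1 at or after J7 ends t=1 → clear.
J4: starts t=5 at or after J7 ends t=1 → clear.
J5: starts t=6 at or after J7 ends t=1 → clear.
J2: starts t=7 at or after J7 ends t=1 → clear.
J3: starts t=12 at or after J7 ends t=1 → clear.
J6: starts t=12 at or after J7 ends t=1 → clear.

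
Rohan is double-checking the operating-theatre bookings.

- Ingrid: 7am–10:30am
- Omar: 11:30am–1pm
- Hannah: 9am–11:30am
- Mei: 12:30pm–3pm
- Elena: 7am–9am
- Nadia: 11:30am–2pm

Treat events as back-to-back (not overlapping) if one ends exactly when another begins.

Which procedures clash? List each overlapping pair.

Elena & Ingrid, Hannah & Ingrid, Mei & Nadia, Mei & Omar, Nadia & Omar

Check each pair: they overlap iff neither finishes before the other starts.
Sorted by start: Elena, Ingrid, Hannah, Omar, Nadia, Mei.
Ingrid starts before Elena ends → Elena and Ingrid overlap.
Hannah starts exactly when Elena ends (back-to-back, no overlap); Elena is clear from here.
Hannah starts before Ingrid ends → Ingrid and Hannah overlap.
Omar starts after Ingrid ends; Ingrid is clear from here.
Omar starts exactly when Hannah ends (back-to-back, no overlap); Hannah is clear from here.
Nadia starts before Omar ends → Omar and Nadia overlap.
Mei starts before Omar ends → Omar and Mei overlap.
Mei starts before Nadia ends → Nadia and Mei overlap.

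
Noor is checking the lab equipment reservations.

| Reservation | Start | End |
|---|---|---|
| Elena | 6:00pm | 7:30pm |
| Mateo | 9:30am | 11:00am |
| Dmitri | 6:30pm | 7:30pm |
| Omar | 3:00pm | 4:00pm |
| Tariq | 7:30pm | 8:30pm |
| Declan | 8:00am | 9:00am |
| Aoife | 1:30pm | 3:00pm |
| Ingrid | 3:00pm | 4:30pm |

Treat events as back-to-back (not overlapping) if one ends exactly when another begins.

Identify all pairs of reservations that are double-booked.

Dmitri & Elena, Ingrid & Omar

Two intervals overlap when each starts before the other ends.
Sorted by start: Declan, Mateo, Aoife, Ingrid, Omar, Elena, Dmitri, Tariq.
Mateo starts after Declan ends, so Declan has no further overlaps.
Aoife starts after Mateo ends, so Mateo has no further overlaps.
Ingrid starts exactly when Aoife ends (back-to-back, no overlap), so Aoife has no further overlaps.
Omar starts before Ingrid ends → Ingrid and Omar overlap.
Elena starts after Ingrid ends, so Ingrid has no further overlaps.
Elena starts after Omar ends, so Omar has no further overlaps.
Dmitri starts before Elena ends → Elena and Dmitri overlap.
Tariq starts exactly when Elena ends (back-to-back, no overlap).
Tariq starts exactly when Dmitri ends (back-to-back, no overlap).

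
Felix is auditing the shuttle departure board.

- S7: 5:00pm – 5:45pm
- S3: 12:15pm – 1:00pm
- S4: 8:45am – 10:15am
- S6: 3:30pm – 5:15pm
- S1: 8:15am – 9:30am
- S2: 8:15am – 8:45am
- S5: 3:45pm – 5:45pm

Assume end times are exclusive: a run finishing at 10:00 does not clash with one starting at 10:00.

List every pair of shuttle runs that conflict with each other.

S1 & S2, S1 & S4, S5 & S6, S5 & S7, S6 & S7

Two intervals overlap when each starts before the other ends.
Sorted by start: S1, S2, S4, S3, S6, S5, S7.
S2 starts before S1 ends → S1 and S2 overlap.
S4 starts before S1 ends → S1 and S4 overlap.
S3 starts after S1 ends — done with S1.
S4 starts exactly when S2 ends (back-to-back, no overlap) — done with S2.
S3 starts after S4 ends — done with S4.
S6 starts after S3 ends — done with S3.
S5 starts before S6 ends → S6 and S5 overlap.
S7 starts before S6 ends → S6 and S7 overlap.
S7 starts before S5 ends → S5 and S7 overlap.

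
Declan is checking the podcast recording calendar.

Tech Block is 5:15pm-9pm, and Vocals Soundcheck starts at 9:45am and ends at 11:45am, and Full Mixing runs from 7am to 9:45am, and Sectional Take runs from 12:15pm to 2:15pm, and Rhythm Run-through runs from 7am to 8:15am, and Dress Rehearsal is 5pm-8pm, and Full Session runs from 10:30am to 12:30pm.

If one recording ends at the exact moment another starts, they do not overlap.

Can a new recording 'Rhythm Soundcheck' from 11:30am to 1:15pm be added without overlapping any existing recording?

No — it overlaps Full Session, Sectional Take, Vocals Soundcheck

Rhythm Run-through: ends 8:15am at or before Rhythm Soundcheck starts 11:30am → clear.
Full Mixing: ends 9:45am at or before Rhythm Soundcheck starts 11:30am → clear.
Vocals Soundcheck: starts 9:45am before Rhythm Soundcheck ends 1:15pm, and ends 11:45am after Rhythm Soundcheck starts 11:30am → overlap.
Full Session: starts 10:30am before Rhythm Soundcheck ends 1:15pm, and ends 12:30pm after Rhythm Soundcheck starts 11:30am → overlap.
Sectional Take: starts 12:15pm before Rhythm Soundcheck ends 1:15pm, and ends 2:15pm after Rhythm Soundcheck starts 11:30am → overlap.
Dress Rehearsal: starts 5pm at or after Rhythm Soundcheck ends 1:15pm → clear.
Tech Block: starts 5:15pm at or after Rhythm Soundcheck ends 1:15pm → clear.
Rhythm Soundcheck overlaps Full Session, Sectional Take, Vocals Soundcheck.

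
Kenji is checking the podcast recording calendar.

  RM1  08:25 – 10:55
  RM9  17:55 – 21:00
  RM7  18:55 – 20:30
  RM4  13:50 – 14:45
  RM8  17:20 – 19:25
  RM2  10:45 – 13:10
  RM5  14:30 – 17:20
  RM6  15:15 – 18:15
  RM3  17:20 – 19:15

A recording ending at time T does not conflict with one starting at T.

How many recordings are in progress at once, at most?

4

Sweep the timeline, counting +1 at each start and −1 at each end (ends before starts at a tie):
08:25 start RM1 → 1
10:45 start RM2 → 2
10:55 end RM1 → 1
13:10 end RM2 → 0
13:50 start RM4 → 1
14:30 start RM5 → 2
14:45 end RM4 → 1
15:15 start RM6 → 2
17:20 end RM5 → 1
17:20 start RM3 → 2
17:20 start RM8 → 3
17:55 start RM9 → 4
18:15 end RM6 → 3
18:55 start RM7 → 4
19:15 end RM3 → 3
19:25 end RM8 → 2
20:30 end RM7 → 1
21:00 end RM9 → 0
Peak is 4, at 17:55 (RM3, RM6, RM8, RM9).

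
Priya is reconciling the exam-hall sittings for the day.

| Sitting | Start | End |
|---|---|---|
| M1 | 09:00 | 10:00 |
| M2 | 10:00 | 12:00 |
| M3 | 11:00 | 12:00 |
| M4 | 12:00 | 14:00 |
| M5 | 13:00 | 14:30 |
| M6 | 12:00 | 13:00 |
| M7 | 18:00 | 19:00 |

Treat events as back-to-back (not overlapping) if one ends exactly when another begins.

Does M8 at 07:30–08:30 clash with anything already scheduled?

M1: starts 09:00 at or after M8 ends 08:30 → clear.
M2: starts 10:00 at or after M8 ends 08:30 → clear.
M3: starts 11:00 at or after M8 ends 08:30 → clear.
M4: starts 12:00 at or after M8 ends 08:30 → clear.
M6: starts 12:00 at or after M8 ends 08:30 → clear.
M5: starts 13:00 at or after M8 ends 08:30 → clear.
M7: starts 18:00 at or after M8 ends 08:30 → clear.

No — it doesn't clash with anything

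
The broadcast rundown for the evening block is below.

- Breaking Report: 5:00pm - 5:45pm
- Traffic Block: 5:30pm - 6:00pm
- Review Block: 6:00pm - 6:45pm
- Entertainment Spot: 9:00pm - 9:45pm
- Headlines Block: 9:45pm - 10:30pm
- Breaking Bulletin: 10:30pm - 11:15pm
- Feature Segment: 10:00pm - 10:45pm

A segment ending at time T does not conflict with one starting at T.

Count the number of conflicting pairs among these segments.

3

Check each pair: they overlap iff neither finishes before the other starts.
Sorted by start: Breaking Report, Traffic Block, Review Block, Entertainment Spot, Headlines Block, Feature Segment, Breaking Bulletin.
Traffic Block starts before Breaking Report ends → Breaking Report and Traffic Block overlap.
Review Block starts after Breaking Report ends, so nothing later overlaps Breaking Report either.
Review Block starts exactly when Traffic Block ends (back-to-back, no overlap), so nothing later overlaps Traffic Block either.
Entertainment Spot starts after Review Block ends, so nothing later overlaps Review Block either.
Headlines Block starts exactly when Entertainment Spot ends (back-to-back, no overlap), so nothing later overlaps Entertainment Spot either.
Feature Segment starts before Headlines Block ends → Headlines Block and Feature Segment overlap.
Breaking Bulletin starts exactly when Headlines Block ends (back-to-back, no overlap).
Breaking Bulletin starts before Feature Segment ends → Feature Segment and Breaking Bulletin overlap.
Overlapping pairs: Breaking Bulletin & Feature Segment, Breaking Report & Traffic Block, Feature Segment & Headlines Block — 3 in total.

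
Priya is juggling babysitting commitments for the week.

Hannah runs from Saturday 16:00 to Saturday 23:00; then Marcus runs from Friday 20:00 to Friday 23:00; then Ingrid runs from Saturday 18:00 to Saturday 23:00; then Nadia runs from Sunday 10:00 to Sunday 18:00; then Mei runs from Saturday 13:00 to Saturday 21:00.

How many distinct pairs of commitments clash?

Sorted by start: Marcus, Mei, Hannah, Ingrid, Nadia.
Mei starts after Marcus ends; Marcus is clear from here.
Hannah starts before Mei ends → Mei and Hannah overlap.
Ingrid starts before Mei ends → Mei and Ingrid overlap.
Nadia starts after Mei ends.
Ingrid starts before Hannah ends → Hannah and Ingrid overlap.
Nadia starts after Hannah ends.
Nadia starts after Ingrid ends.
Overlapping pairs: Hannah & Ingrid, Hannah & Mei, Ingrid & Mei — 3 in total.

3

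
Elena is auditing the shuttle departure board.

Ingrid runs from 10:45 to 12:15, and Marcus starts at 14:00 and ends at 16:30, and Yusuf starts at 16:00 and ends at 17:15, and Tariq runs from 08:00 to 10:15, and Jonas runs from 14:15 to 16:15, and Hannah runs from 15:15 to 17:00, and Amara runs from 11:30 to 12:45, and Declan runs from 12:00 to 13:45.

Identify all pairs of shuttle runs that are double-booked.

Amara & Declan, Amara & Ingrid, Declan & Ingrid, Hannah & Jonas, Hannah & Marcus, Hannah & Yusuf, Jonas & Marcus, Jonas & Yusuf, Marcus & Yusuf

Two intervals overlap when each starts before the other ends.
Sorted by start: Tariq, Ingrid, Amara, Declan, Marcus, Jonas, Hannah, Yusuf.
Ingrid starts after Tariq ends; Tariq is clear from here.
Amara starts before Ingrid ends → Ingrid and Amara overlap.
Declan starts before Ingrid ends → Ingrid and Declan overlap.
Marcus starts after Ingrid ends; Ingrid is clear from here.
Declan starts before Amara ends → Amara and Declan overlap.
Marcus starts after Amara ends; Amara is clear from here.
Marcus starts after Declan ends; Declan is clear from here.
Jonas starts before Marcus ends → Marcus and Jonas overlap.
Hannah starts before Marcus ends → Marcus and Hannah overlap.
Yusuf starts before Marcus ends → Marcus and Yusuf overlap.
Hannah starts before Jonas ends → Jonas and Hannah overlap.
Yusuf starts before Jonas ends → Jonas and Yusuf overlap.
Yusuf starts before Hannah ends → Hannah and Yusuf overlap.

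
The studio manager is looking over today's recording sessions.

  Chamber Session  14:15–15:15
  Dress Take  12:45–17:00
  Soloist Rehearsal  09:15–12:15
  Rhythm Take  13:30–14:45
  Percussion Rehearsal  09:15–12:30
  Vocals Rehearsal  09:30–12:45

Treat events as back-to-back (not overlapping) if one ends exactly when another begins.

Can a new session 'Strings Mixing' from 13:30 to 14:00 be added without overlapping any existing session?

Percussion Rehearsal: ends 12:30 at or before Strings Mixing starts 13:30 → clear.
Soloist Rehearsal: ends 12:15 at or before Strings Mixing starts 13:30 → clear.
Vocals Rehearsal: ends 12:45 at or before Strings Mixing starts 13:30 → clear.
Dress Take: starts 12:45 before Strings Mixing ends 14:00, and ends 17:00 after Strings Mixing starts 13:30 → overlap.
Rhythm Take: starts 13:30 before Strings Mixing ends 14:00, and ends 14:45 after Strings Mixing starts 13:30 → overlap.
Chamber Session: starts 14:15 at or after Strings Mixing ends 14:00 → clear.
Strings Mixing overlaps Dress Take, Rhythm Take.

No — it overlaps Dress Take, Rhythm Take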